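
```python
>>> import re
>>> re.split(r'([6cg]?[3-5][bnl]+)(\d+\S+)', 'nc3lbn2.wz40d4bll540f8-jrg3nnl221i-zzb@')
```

['n', 'c3lbn', '2.wz40d4bll540f8-jrg3nnl221i-zzb@', '']

The pattern matches optionally one of [6cg], then a character in [3-5], then one or more of one of [bnl] (captured); then one or more of a digit, then one or more of a non-whitespace character (captured).
Because the pattern has a capturing group, `split` also inserts each captured text between the pieces.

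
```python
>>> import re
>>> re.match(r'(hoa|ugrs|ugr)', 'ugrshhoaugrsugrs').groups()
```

The match spans [0:4] → 'ugrs'.
Captured: group 1 = 'ugrs'.

('ugrs',)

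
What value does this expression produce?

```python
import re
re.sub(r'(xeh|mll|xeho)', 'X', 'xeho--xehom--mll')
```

The regex engine tests alternatives in the order written; an earlier branch that matches wins even if a later one would match more.
Matches: at [0:3] → 'xeh'; at [6:9] → 'xeh'; at [13:16] → 'mll'.
`sub` substitutes 'X' at each match site.

'Xo--Xom--X'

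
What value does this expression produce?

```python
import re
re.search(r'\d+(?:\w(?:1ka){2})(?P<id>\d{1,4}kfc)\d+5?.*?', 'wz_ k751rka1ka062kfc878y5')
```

None

The pattern matches one or more of a digit; then a word character, then the literal '1ka' repeated 2 times (non-capturing group); then 1 to 4 of a digit, then the literal 'kfc' (captured as 'id'); then one or more of a digit, then optionally a literal '5', then zero or more of any character (lazy).
Unlike `match`, `search` isn't anchored — it looks for the pattern anywhere in the string.
Here the pattern never matches, so the call returns None.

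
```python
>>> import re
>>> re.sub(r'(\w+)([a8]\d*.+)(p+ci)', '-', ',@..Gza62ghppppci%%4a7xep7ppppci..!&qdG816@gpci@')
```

',@..-@'

This matches one or more of a word character (captured); then one of [a8], then zero or more of a digit, then one or more of any character (captured); then one or more of the literal 'p', then the literal 'ci' (captured).
Matches: at [4:47] → 'Gza62ghppppci%%4a7xep7ppppci..!&qdG816@gpci'.
Each match is replaced by '-'.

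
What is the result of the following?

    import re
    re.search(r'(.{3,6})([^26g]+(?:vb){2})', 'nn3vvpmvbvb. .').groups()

('nn3vvp', 'mvbvb')

Pattern: 3 to 6 of any character (captured); then one or more of any character except [26g], then the literal 'vb' repeated 2 times (captured).
`re.search` scans for the first position where the pattern succeeds.
The match spans [0:11] → 'nn3vvpmvbvb'.
Captured: group 1 = 'nn3vvp', group 2 = 'mvbvb'.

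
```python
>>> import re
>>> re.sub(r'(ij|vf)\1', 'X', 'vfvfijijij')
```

The backreference `\1` re-matches whatever the first group consumed, character for character.
`sub` substitutes 'X' at each match site.

'XXij'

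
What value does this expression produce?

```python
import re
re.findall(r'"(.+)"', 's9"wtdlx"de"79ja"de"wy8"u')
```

Scanning left to right: at [2:24] match '"wtdlx"de"79ja"de"wy8"', group 1 = 'wtdlx"de"79ja"de"wy8'.
Because there's exactly one group, `findall` drops the full match and keeps group 1 from the one hit.

['wtdlx"de"79ja"de"wy8']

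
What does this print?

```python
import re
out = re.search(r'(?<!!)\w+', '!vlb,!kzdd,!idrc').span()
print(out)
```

`(?!…)`/`(?<!…)` only lets a position through if the neighbouring text does NOT match; no characters are consumed.
The match spans [2:4] → 'lb'.

(2, 4)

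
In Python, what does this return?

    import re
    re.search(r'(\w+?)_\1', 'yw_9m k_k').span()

(6, 9)

The backreference `\1` re-matches whatever the first group consumed, character for character.
Unlike `match`, `search` isn't anchored — it looks for the pattern anywhere in the string.
The match spans [6:9] → 'k_k'.
Captured: group 1 = 'k'.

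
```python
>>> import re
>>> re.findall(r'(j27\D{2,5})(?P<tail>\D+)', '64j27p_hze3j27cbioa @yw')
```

[('j27p_hz', 'e'), ('j27cbioa', ' @yw')]

Multiple groups make `findall` return tuples — one 2-tuple for each match.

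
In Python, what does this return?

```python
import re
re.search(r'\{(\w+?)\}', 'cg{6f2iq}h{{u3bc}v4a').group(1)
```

'6f2iq'

The match spans [2:9] → '{6f2iq}'.
Captured: group 1 = '6f2iq'.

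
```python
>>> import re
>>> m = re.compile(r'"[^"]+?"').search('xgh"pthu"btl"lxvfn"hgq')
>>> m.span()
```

(3, 9)

`re.search` scans for the first position where the pattern succeeds.
The match spans [3:9] → '"pthu"'.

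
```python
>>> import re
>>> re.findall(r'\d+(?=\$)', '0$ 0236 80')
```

['0']

The `(?=…)`/`(?<=…)` assertion just peeks at neighbouring text; it doesn't advance the match position.
Walking the string: at [0:1] → '0'.
With no groups in the pattern, `findall` gives back each whole match — 1 here.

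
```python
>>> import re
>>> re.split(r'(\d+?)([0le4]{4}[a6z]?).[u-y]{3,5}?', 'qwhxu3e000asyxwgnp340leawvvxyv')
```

['qwhxu', '3', 'e000a', 'gnp', '3', '40lea', 'yv']

Lazy quantifiers expand one character at a time until the remainder of the pattern can match.
`re.split` interleaves the captured-group text with the surrounding fragments.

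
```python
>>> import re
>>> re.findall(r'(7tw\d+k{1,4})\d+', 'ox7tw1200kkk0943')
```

['7tw1200kkk']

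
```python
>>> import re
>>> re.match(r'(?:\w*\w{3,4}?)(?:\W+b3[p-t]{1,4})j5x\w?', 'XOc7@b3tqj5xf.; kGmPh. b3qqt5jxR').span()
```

(0, 13)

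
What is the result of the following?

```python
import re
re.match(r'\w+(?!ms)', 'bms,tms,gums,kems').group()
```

'bms'

Because the assertion is negative and zero-width, positions next to the forbidden text are skipped.
`match` is anchored at position 0; if the pattern doesn't fit there, it returns None.
The match spans [0:3] → 'bms'.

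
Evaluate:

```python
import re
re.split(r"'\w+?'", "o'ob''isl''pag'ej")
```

`split` removes every match and returns the 4 fragments in between.

['o', '', '', 'ej']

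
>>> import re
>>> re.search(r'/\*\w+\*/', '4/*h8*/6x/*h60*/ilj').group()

'/*h8*/'

`search` walks the string left to right and returns the first match it finds.
The match spans [1:7] → '/*h8*/'.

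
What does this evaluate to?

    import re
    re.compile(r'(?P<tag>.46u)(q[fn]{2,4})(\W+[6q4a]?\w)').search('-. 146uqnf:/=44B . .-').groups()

('146u', 'qnf', ':/=44')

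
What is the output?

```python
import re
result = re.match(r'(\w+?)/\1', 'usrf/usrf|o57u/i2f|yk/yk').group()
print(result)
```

`match` is anchored at position 0; if the pattern doesn't fit there, it returns None.
The match spans [0:9] → 'usrf/usrf'.

usrf/usrf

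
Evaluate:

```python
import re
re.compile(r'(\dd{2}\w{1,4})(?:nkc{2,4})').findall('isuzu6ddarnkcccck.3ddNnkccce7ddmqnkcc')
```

['6ddar', '3ddN', '7ddmq']

Pattern: a digit, then exactly 2 of the literal 'd', then 1 to 4 of a word character (captured); then the literal 'nk', then 2 to 4 of a literal 'c' (non-capturing group).
`findall` collects group 1 from each match (3 total).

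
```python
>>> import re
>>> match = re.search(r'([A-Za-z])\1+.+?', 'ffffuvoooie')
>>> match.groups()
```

('f',)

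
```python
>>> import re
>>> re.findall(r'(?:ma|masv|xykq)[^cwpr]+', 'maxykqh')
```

['maxykqh']

Matches: at [0:7] → 'maxykqh'.
Since nothing is captured, `findall` lists the 1 matched substring directly.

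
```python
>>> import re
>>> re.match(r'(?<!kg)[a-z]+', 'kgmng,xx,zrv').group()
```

'kgmng'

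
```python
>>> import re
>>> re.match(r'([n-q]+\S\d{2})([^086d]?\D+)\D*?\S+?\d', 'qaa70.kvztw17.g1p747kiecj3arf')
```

`match` is anchored at position 0; if the pattern doesn't fit there, it returns None.
Here the pattern fails at index 0, so the call returns None.

None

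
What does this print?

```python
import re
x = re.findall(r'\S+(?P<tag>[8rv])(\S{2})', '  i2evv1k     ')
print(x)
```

Multiple groups make `findall` return tuples — one 2-tuple for the one match.

[('v', '1k')]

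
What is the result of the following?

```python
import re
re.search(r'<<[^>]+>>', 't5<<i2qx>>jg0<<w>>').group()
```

'<<i2qx>>'

The match spans [2:10] → '<<i2qx>>'.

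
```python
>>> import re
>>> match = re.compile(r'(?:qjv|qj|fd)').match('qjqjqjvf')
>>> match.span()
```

(0, 2)

With `match`, the pattern is implicitly anchored at the beginning.
The match spans [0:2] → 'qj'.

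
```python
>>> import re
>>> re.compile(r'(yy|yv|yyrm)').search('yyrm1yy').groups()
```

The match spans [0:2] → 'yy'.
Captured: group 1 = 'yy'.

('yy',)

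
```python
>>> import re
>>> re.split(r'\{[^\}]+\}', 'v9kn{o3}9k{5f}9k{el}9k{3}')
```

['v9kn', '9k', '9k', '9k', '']

Splitting on the pattern gives 5 pieces.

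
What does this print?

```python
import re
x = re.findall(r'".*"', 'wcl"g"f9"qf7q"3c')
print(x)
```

['"g"f9"qf7q"']

Matches: at [3:14] → '"g"f9"qf7q"'.
With no groups in the pattern, `findall` gives back each whole match — 1 here.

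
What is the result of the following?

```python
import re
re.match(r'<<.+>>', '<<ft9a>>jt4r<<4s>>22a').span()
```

(0, 18)

With `match`, the pattern is implicitly anchored at the beginning.
The match spans [0:18] → '<<ft9a>>jt4r<<4s>>'.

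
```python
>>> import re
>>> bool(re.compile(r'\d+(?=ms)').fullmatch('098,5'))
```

False

The lookaround is zero-width — it requires the adjacent text to match without consuming it, so the asserted text isn't part of the match.
`re.fullmatch` is like wrapping the pattern in `^…$` (in single-line mode).
Here the pattern can't cover the whole string, so the call returns None, and `bool(None)` is False.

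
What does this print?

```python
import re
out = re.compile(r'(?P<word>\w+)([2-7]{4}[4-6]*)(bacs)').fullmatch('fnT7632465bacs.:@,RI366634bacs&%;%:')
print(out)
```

This matches one or more of a word character (captured as 'word'); then exactly 4 of a character in [2-7], then zero or more of a character in [4-6] (captured); then the literal 'b', then the literal 'acs' (captured).
`re.fullmatch` requires the pattern to consume the entire string.
Here the string isn't matched end-to-end, so the call returns None.

None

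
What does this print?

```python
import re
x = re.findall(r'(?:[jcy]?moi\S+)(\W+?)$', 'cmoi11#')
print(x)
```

['#']

The pattern matches optionally one of [jcy], then the literal 'moi', then one or more of a non-whitespace character (non-capturing group); then one or more of a non-word character (lazy) (captured); then anchored at the end.
Walking the string: at [0:7] match 'cmoi11#', group 1 = '#'.
`findall` collects group 1 from the one match (1 total).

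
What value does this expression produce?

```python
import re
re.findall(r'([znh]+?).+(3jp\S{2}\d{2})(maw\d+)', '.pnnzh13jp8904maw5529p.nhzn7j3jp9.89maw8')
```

[('n', '3jp9.89', 'maw8')]

The `?` after the quantifier makes it lazy — it takes as little as possible before letting the rest of the pattern try.
With 3 capturing groups, `findall` returns a 3-tuple per match.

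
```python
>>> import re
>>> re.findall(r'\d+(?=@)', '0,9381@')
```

['9381']

Because the assertion is zero-width, the text it checks is not consumed and won't appear in the result.
Matches: at [2:6] → '9381'.
No capturing groups, so `findall` returns the 1 full match string.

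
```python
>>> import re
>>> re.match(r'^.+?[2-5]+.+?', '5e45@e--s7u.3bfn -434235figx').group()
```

`re.match` won't scan ahead — the pattern has to work from the very first character.
The match spans [0:5] → '5e45@'.

'5e45@'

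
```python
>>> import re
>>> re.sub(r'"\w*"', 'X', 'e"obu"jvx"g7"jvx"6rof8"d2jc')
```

Matches: at [1:6] → '"obu"'; at [9:13] → '"g7"'; at [16:23] → '"6rof8"'.
Every occurrence is swapped for 'X'.

'eXjvxXjvxXd2jc'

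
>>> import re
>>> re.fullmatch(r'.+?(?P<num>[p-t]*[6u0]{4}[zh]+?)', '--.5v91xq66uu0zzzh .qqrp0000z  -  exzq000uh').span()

This matches one or more of any character (lazy); then zero or more of a character in [p-t], then exactly 4 of one of [6u0], then one or more of one of [zh] (lazy) (captured as 'num').
`fullmatch` succeeds only if the pattern covers the string from start to end.
The match spans [0:43] → '--.5v91xq66uu0zzzh .qqrp0000z  -  exzq000uh'.
Captured: group 1 = 'q000uh'.

(0, 43)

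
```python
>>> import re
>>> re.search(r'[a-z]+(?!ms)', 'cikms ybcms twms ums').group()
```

'cikms'

The negative lookahead/lookbehind blocks any match where the forbidden context is present.
The match spans [0:5] → 'cikms'.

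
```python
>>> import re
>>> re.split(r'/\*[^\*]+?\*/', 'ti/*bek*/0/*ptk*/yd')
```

['ti', '0', 'yd']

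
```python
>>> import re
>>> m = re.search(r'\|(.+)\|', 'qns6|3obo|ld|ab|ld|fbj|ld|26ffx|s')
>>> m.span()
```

`re.search` tries every starting position until one works.
The match spans [4:32] → '|3obo|ld|ab|ld|fbj|ld|26ffx|'.
Captured: group 1 = '3obo|ld|ab|ld|fbj|ld|26ffx'.

(4, 32)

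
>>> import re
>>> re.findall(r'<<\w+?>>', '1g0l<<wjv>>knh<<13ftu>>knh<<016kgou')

['<<wjv>>', '<<13ftu>>']

`findall` yields the raw match text (2 of them) because the pattern has no groups.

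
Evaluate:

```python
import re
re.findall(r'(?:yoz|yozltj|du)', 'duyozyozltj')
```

['du', 'yoz', 'yoz']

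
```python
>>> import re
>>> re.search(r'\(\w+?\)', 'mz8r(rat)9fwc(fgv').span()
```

`search` walks the string left to right and returns the first match it finds.
The match spans [4:9] → '(rat)'.

(4, 9)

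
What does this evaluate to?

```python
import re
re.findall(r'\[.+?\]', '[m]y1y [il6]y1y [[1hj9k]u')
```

No capturing groups, so `findall` returns the 3 full match strings.

['[m]', '[il6]', '[[1hj9k]']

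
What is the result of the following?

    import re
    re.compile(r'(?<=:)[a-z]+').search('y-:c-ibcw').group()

'c'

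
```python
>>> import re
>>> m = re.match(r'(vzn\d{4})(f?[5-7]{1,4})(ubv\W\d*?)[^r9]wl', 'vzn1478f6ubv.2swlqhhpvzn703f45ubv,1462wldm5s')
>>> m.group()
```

'vzn1478f6ubv.2swl'

This matches the literal 'vzn', then exactly 4 of a digit (captured); then optionally the literal 'f', then 1 to 4 of a character in [5-7] (captured); then the literal 'ubv', then a non-word character, then zero or more of a digit (lazy) (captured); then any character except [r9], then the literal 'wl'.
With `match`, the pattern is implicitly anchored at the beginning.
The match spans [0:17] → 'vzn1478f6ubv.2swl'.
Captured: group 1 = 'vzn1478', group 2 = 'f6', group 3 = 'ubv.2'.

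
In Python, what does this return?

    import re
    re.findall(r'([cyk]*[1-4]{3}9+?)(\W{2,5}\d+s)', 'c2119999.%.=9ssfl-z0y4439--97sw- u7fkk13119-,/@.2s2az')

[('c2119999', '.%.=9s'), ('y4439', '--97s'), ('3119', '-,/@.2s')]

This matches zero or more of one of [cyk], then exactly 3 of a character in [1-4], then one or more of a literal '9' (lazy) (captured); then 2 to 5 of a non-word character, then one or more of a digit, then the literal 's' (captured).
Walking the string: at [0:14] match 'c2119999.%.=9s', groups = ('c2119999', '.%.=9s'); at [20:30] match 'y4439--97s', groups = ('y4439', '--97s'); at [39:50] match '3119-,/@.2s', groups = ('3119', '-,/@.2s').
With 2 capturing groups, `findall` returns a 2-tuple per match.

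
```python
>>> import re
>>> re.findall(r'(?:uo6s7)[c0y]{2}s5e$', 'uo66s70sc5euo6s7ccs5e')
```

['uo6s7ccs5e']

Pattern: the literal 'uo6', then the literal 's7' (non-capturing group); then exactly 2 of one of [c0y], then the literal 's5e'; then anchored at the end.
Matches: at [11:21] → 'uo6s7ccs5e'.
With no groups in the pattern, `findall` gives back each whole match — 1 here.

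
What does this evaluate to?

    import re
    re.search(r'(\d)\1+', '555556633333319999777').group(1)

The match spans [0:5] → '55555'.
Captured: group 1 = '5'.

'5'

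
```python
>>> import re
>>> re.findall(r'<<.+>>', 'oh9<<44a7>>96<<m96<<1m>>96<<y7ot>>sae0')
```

Matches: at [3:34] → '<<44a7>>96<<m96<<1m>>96<<y7ot>>'.
No capturing groups, so `findall` returns the 1 full match string.

['<<44a7>>96<<m96<<1m>>96<<y7ot>>']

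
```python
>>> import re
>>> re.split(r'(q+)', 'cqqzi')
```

['c', 'qq', 'zi']

The group in the pattern means `split` returns the separators' captures alongside the pieces.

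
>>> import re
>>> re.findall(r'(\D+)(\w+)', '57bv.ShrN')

[('bv.Shr', 'N')]

Pattern: one or more of a non-digit (captured); then one or more of a word character (captured).
Matches: at [2:9] match 'bv.ShrN', groups = ('bv.Shr', 'N').
2 groups means the one result is a tuple of 2 captured strings — 1 here.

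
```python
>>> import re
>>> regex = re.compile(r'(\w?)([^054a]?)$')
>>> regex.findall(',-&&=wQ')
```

[('w', 'Q'), ('', '')]

This matches optionally a word character (captured); then optionally any character except [054a] (captured); then anchored at the end.
Matches: at [5:7] match 'wQ', groups = ('w', 'Q'); at [7:7] match '', groups = ('', '').
Multiple groups make `findall` return tuples — one 2-tuple for each match.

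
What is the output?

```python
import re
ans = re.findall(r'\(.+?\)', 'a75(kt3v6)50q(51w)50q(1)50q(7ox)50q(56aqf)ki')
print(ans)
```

Because the quantifier is non-greedy, it stops expanding at the earliest point where the rest of the pattern can succeed.
Walking the string: at [3:10] → '(kt3v6)'; at [13:18] → '(51w)'; at [21:24] → '(1)'; at [27:32] → '(7ox)'; at [35:42] → '(56aqf)'.
No capturing groups, so `findall` returns the 5 full match strings.

['(kt3v6)', '(51w)', '(1)', '(7ox)', '(56aqf)']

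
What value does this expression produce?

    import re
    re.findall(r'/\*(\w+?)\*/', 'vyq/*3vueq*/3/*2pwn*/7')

Walking the string: at [3:12] match '/*3vueq*/', group 1 = '3vueq'; at [13:21] match '/*2pwn*/', group 1 = '2pwn'.
`findall` collects group 1 from each match (2 total).

['3vueq', '2pwn']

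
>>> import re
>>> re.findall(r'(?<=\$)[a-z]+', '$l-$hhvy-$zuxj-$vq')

['l', 'hhvy', 'zuxj', 'vq']

The `(?=…)`/`(?<=…)` assertion just peeks at neighbouring text; it doesn't advance the match position.
Matches: at [1:2] → 'l'; at [4:8] → 'hhvy'; at [10:14] → 'zuxj'; at [16:18] → 'vq'.
Since nothing is captured, `findall` lists the 4 matched substrings directly.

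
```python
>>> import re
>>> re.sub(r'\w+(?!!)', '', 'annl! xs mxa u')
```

'l!   '

Because the assertion is negative and zero-width, positions next to the forbidden text are skipped.
`sub` substitutes '' at each match site.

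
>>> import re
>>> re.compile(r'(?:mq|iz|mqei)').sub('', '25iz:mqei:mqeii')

'25:ei:eii'

Alternation tries branches left to right and keeps the first one that lets the overall match succeed at that position.
Every occurrence is swapped for ''.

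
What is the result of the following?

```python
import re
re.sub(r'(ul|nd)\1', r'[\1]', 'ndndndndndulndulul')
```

'[nd][nd]ndulnd[ul]'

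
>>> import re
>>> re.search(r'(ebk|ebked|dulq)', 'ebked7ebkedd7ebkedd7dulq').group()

Alternation tries branches left to right and keeps the first one that lets the overall match succeed at that position.
The match spans [0:3] → 'ebk'.

'ebk'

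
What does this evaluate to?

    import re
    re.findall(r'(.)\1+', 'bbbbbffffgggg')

['b', 'f', 'g']

A backreference is literal: `\1` must see the identical characters the first group matched.
Scanning left to right: at [0:5] match 'bbbbb', group 1 = 'b'; at [5:9] match 'ffff', group 1 = 'f'; at [9:13] match 'gggg', group 1 = 'g'.
With a single group, `findall` returns only what that group captured — 3 items.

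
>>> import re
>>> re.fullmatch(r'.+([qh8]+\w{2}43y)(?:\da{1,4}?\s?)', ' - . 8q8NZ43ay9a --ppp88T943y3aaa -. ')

None

This matches one or more of any character; then one or more of one of [qh8], then exactly 2 of a word character, then the literal '43y' (captured); then a digit, then 1 to 4 of a literal 'a' (lazy), then optionally whitespace (non-capturing group).
`re.fullmatch` is like wrapping the pattern in `^…$` (in single-line mode).
Here there's no way to consume every character, so the call returns None.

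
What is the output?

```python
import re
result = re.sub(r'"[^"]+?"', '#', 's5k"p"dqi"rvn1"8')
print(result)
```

s5k#dqi#8

Matches: at [3:6] → '"p"'; at [9:15] → '"rvn1"'.
Each match is replaced by '#'.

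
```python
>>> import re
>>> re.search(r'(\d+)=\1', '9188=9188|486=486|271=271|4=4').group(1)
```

'9188'

`\1` has to match the exact text group 1 already captured.
Unlike `match`, `search` isn't anchored — it looks for the pattern anywhere in the string.
The match spans [0:9] → '9188=9188'.
Captured: group 1 = '9188'.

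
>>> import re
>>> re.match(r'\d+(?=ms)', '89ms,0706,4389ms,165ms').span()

Because the assertion is zero-width, the text it checks is not consumed and won't appear in the result.
`re.match` only tries the pattern at the start of the string.
The match spans [0:2] → '89'.

(0, 2)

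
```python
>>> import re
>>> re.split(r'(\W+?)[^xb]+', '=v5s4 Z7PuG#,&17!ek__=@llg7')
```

['', '=', '']

The pattern matches one or more of a non-word character (lazy) (captured); then one or more of any character except [xb].
Matches to split on: at [0:27] → '=v5s4 Z7PuG#,&17!ek__=@llg7'.
Because the pattern has a capturing group, `split` also inserts each captured text between the pieces.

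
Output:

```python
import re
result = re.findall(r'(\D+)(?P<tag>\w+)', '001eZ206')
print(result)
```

[('eZ', '206')]

The pattern matches one or more of a non-digit (captured); then one or more of a word character (captured as 'tag').
Walking the string: at [3:8] match 'eZ206', groups = ('eZ', '206').
Multiple groups make `findall` return tuples — one 2-tuple for the one match.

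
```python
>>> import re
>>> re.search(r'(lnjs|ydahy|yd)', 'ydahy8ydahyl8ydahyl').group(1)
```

Alternation isn't longest-match — the leftmost alternative that fits at this position is chosen.
`search` walks the string left to right and returns the first match it finds.
The match spans [0:5] → 'ydahy'.
Captured: group 1 = 'ydahy'.

'ydahy'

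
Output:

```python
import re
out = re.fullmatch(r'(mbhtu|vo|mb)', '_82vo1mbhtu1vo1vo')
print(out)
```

None

For `fullmatch`, every character of the input must be accounted for by the pattern.
Here there's no way to consume every character, so the call returns None.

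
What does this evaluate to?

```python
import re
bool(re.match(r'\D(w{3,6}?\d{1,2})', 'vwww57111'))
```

The pattern matches a non-digit; then 3 to 6 of a literal 'w' (lazy), then 1 to 2 of a digit (captured).
`re.match` won't scan ahead — the pattern has to work from the very first character.
The match spans [0:6] → 'vwww57'.
Captured: group 1 = 'www57'.

True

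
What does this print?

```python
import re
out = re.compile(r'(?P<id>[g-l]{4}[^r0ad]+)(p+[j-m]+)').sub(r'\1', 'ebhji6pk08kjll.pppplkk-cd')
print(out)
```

This matches exactly 4 of a character in [g-l], then one or more of any character except [r0ad] (captured as 'id'); then one or more of a literal 'p', then one or more of a character in [j-m] (captured).
The replacement refers to a captured group, so each match is rewritten using its own captured text.

ebhji6pk08kjll.ppp-cd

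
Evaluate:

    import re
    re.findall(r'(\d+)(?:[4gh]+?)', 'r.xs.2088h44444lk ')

The pattern matches one or more of a digit (captured); then one or more of one of [4gh] (lazy) (non-capturing group).
A non-greedy quantifier consumes as few characters as it can — just enough that the remainder of the pattern still matches from where it stops; whatever follows it matches normally.
Walking the string: at [5:10] match '2088h', group 1 = '2088'; at [10:15] match '44444', group 1 = '4444'.
Because there's exactly one group, `findall` drops the full match and keeps group 1 from each hit.

['2088', '4444']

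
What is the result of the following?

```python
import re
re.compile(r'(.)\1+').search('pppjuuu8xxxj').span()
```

A backreference is literal: `\1` must see the identical characters the first group matched.
The match spans [0:3] → 'ppp'.

(0, 3)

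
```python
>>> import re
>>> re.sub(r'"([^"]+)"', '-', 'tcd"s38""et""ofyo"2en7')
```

'tcd---2en7'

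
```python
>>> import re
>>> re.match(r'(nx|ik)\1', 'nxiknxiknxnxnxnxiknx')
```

`\1` is not a pattern — it's the concrete string captured by group 1, re-applied verbatim.
With `match`, the pattern is implicitly anchored at the beginning.
Here position 0 doesn't satisfy it, so the call returns None.

None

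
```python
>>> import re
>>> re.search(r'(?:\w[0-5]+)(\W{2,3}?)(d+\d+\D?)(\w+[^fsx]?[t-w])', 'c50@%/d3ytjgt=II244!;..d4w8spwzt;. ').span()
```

(0, 13)

The match spans [0:13] → 'c50@%/d3ytjgt'.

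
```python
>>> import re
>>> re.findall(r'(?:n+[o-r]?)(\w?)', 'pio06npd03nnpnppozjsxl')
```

['d', 'n']

This matches one or more of a literal 'n', then optionally a character in [o-r] (non-capturing group); then optionally a word character (captured).
Matches: at [5:8] match 'npd', group 1 = 'd'; at [10:14] match 'nnpn', group 1 = 'n'.
Because there's exactly one group, `findall` drops the full match and keeps group 1 from each hit.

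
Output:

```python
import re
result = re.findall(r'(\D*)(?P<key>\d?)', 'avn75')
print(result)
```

[('avn', '7'), ('', '5'), ('', '')]

The pattern matches zero or more of a non-digit (captured); then optionally a digit (captured as 'key').
Walking the string: at [0:4] match 'avn7', groups = ('avn', '7'); at [4:5] match '5', groups = ('', '5'); at [5:5] match '', groups = ('', '').
2 groups means each result is a tuple of 2 captured strings — 3 here.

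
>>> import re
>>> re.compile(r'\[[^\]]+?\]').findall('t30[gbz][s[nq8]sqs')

['[gbz]', '[s[nq8]']

Matches: at [3:8] → '[gbz]'; at [8:15] → '[s[nq8]'.
Since nothing is captured, `findall` lists the 2 matched substrings directly.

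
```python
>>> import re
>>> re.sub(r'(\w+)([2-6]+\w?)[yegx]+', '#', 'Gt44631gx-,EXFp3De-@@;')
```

`sub` substitutes '#' at each match site.

'#-,#-@@;'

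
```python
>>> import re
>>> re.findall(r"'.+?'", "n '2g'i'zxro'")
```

A `+?`/`*?`/`{m,n}?` starts at its minimum and grows only as far as needed for what follows to match.
Since nothing is captured, `findall` lists the 2 matched substrings directly.

["'2g'", "'zxro'"]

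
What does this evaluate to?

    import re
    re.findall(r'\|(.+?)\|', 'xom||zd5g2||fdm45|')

['|zd5g2', 'fdm45']

Because the quantifier is non-greedy, it stops expanding at the earliest point where the rest of the pattern can succeed.
Because there's exactly one group, `findall` drops the full match and keeps group 1 from each hit.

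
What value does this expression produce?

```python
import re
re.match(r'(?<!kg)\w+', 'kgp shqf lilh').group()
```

Because the assertion is negative and zero-width, positions next to the forbidden text are skipped.
With `match`, the pattern is implicitly anchored at the beginning.
The match spans [0:3] → 'kgp'.

'kgp'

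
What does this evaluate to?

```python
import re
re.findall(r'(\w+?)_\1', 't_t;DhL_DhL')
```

The backreference `\1` re-matches whatever the first group consumed, character for character.
Matches: at [0:3] match 't_t', group 1 = 't'; at [4:11] match 'DhL_DhL', group 1 = 'DhL'.
With a single group, `findall` returns only what that group captured — 2 items.

['t', 'DhL']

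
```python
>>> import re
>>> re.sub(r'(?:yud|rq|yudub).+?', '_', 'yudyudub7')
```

Matches: at [0:4] → 'yudy'.
Every occurrence is swapped for '_'.

'_udub7'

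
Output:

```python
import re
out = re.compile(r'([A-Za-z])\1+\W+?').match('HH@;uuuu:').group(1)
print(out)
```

H

After group 1 captures some text, `\1` only succeeds where that same text appears again.
`match` is anchored at position 0; if the pattern doesn't fit there, it returns None.
The match spans [0:3] → 'HH@'.
Captured: group 1 = 'H'.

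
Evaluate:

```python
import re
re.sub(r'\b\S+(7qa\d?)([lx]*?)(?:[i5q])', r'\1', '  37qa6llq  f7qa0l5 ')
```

'  7qa6  7qa0 '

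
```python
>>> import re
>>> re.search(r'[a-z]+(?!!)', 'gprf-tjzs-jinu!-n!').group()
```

The negative lookaround is zero-width — it rules out positions where the adjacent text would match, without consuming anything.
`re.search` tries every starting position until one works.
The match spans [0:4] → 'gprf'.

'gprf'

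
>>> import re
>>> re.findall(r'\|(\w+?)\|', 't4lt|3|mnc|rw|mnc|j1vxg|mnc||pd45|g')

Matches: at [4:7] match '|3|', group 1 = '3'; at [10:14] match '|rw|', group 1 = 'rw'; at [17:24] match '|j1vxg|', group 1 = 'j1vxg'; at [28:34] match '|pd45|', group 1 = 'pd45'.
`findall` collects group 1 from each match (4 total).

['3', 'rw', 'j1vxg', 'pd45']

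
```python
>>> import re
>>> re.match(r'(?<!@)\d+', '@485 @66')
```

With `match`, the pattern is implicitly anchored at the beginning.
Here the string doesn't start with a match, so the call returns None.

None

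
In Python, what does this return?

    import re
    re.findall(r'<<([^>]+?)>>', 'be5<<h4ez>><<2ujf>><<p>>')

`findall` collects group 1 from each match (3 total).

['h4ez', '2ujf', 'p']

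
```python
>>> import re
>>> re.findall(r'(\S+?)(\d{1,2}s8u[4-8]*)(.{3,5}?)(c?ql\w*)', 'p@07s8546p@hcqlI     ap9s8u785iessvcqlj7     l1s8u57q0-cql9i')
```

Pattern: one or more of a non-whitespace character (lazy) (captured); then 1 to 2 of a digit, then the literal 's8u', then zero or more of a character in [4-8] (captured); then 3 to 5 of any character (lazy) (captured); then optionally the literal 'c', then the literal 'ql', then zero or more of a word character (captured).
Lazy quantifiers expand one character at a time until the remainder of the pattern can match.
Matches: at [21:40] match 'ap9s8u785iessvcqlj7', groups = ('ap', '9s8u785', 'iessv', 'cqlj7'); at [45:60] match 'l1s8u57q0-cql9i', groups = ('l', '1s8u57', 'q0-', 'cql9i').
`findall` packs the 4 group values into a tuple for every match.

[('ap', '9s8u785', 'iessv', 'cqlj7'), ('l', '1s8u57', 'q0-', 'cql9i')]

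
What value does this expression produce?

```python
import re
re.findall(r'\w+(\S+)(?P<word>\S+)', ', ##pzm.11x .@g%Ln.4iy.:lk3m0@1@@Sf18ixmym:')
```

[('.11', 'x'), ('%Ln.4iy.:lk3m0@1@@Sf18ixmym', ':')]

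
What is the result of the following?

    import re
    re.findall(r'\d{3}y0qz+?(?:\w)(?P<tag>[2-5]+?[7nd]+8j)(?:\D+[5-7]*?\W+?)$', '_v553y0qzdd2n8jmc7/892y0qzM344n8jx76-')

Pattern: exactly 3 of a digit; then the literal 'y0q', then one or more of the literal 'z' (lazy); then a word character (non-capturing group); then one or more of a character in [2-5] (lazy), then one or more of one of [7nd], then the literal '8j' (captured as 'tag'); then one or more of a non-digit, then zero or more of a character in [5-7] (lazy), then one or more of a non-word character (lazy) (non-capturing group); then anchored at the end.
Walking the string: at [19:37] match '892y0qzM344n8jx76-', group 1 = '344n8j'.
One capturing group, so `findall` returns just the captured substring from the one match — 1 in all.

['344n8j']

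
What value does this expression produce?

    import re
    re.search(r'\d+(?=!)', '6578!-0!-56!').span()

(0, 4)

The `(?=…)`/`(?<=…)` assertion just peeks at neighbouring text; it doesn't advance the match position.
`re.search` scans for the first position where the pattern succeeds.
The match spans [0:4] → '6578'.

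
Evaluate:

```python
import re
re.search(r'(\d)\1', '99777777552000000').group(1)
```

'9'

After group 1 captures some text, `\1` only succeeds where that same text appears again.
`re.search` tries every starting position until one works.
The match spans [0:2] → '99'.
Captured: group 1 = '9'.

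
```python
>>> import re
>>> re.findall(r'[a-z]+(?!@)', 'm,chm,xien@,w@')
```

['m', 'chm', 'xie']

Because the assertion is negative and zero-width, positions next to the forbidden text are skipped.
Matches: at [0:1] → 'm'; at [2:5] → 'chm'; at [6:9] → 'xie'.
`findall` yields the raw match text (3 of them) because the pattern has no groups.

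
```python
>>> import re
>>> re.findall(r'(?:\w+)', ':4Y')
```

['4Y']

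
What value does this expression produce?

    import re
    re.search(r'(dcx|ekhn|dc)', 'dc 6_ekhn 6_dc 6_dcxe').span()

`re.search` tries every starting position until one works.
The match spans [0:2] → 'dc'.
Captured: group 1 = 'dc'.

(0, 2)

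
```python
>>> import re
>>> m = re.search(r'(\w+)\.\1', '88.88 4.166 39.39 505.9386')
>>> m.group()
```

`\1` has to match the exact text group 1 already captured.
The match spans [0:5] → '88.88'.

'88.88'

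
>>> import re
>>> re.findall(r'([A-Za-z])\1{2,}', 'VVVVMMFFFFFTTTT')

['V', 'F', 'T']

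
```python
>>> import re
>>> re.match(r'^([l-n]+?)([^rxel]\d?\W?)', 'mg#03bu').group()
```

The pattern matches anchored at the start of the string; then one or more of a character in [l-n] (lazy) (captured); then any character except [rxel], then optionally a digit, then optionally a non-word character (captured).
`re.match` won't scan ahead — the pattern has to work from the very first character.
The match spans [0:3] → 'mg#'.
Captured: group 1 = 'm', group 2 = 'g#'.

'mg#'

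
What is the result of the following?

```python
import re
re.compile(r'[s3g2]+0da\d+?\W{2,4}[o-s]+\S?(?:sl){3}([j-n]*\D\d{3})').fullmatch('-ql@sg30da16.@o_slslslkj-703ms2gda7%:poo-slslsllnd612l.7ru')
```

None

`fullmatch` succeeds only if the pattern covers the string from start to end.
Here the string isn't matched end-to-end, so the call returns None.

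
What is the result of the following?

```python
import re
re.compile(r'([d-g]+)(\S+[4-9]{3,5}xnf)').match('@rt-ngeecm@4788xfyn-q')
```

None

Pattern: one or more of a character in [d-g] (captured); then one or more of a non-whitespace character, then 3 to 5 of a character in [4-9], then the literal 'xnf' (captured).
`re.match` won't scan ahead — the pattern has to work from the very first character.
Here the pattern fails at index 0, so the call returns None.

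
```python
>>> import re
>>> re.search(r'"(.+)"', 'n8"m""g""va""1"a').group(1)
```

`re.search` tries every starting position until one works.
The match spans [2:15] → '"m""g""va""1"'.
Captured: group 1 = 'm""g""va""1'.

'm""g""va""1'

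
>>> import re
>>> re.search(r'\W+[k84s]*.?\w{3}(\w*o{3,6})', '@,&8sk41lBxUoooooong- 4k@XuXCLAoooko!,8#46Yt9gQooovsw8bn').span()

(0, 18)

Pattern: one or more of a non-word character, then zero or more of one of [k84s], then optionally any character; then exactly 3 of a word character; then zero or more of a word character, then 3 to 6 of the literal 'o' (captured).
`search` walks the string left to right and returns the first match it finds.
The match spans [0:18] → '@,&8sk41lBxUoooooo'.
Captured: group 1 = 'Uoooooo'.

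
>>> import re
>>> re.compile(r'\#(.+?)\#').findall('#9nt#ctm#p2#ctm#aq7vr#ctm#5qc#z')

A `+?`/`*?`/`{m,n}?` starts at its minimum and grows only as far as needed for what follows to match.
Scanning left to right: at [0:5] match '#9nt#', group 1 = '9nt'; at [8:12] match '#p2#', group 1 = 'p2'; at [15:22] match '#aq7vr#', group 1 = 'aq7vr'; at [25:30] match '#5qc#', group 1 = '5qc'.
One capturing group, so `findall` returns just the captured substring from each match — 4 in all.

['9nt', 'p2', 'aq7vr', '5qc']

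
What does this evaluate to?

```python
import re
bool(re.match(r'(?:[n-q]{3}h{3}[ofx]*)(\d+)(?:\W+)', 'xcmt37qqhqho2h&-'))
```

This matches exactly 3 of a character in [n-q], then exactly 3 of a literal 'h', then zero or more of one of [ofx] (non-capturing group); then one or more of a digit (captured); then one or more of a non-word character (non-capturing group).
`match` is anchored at position 0; if the pattern doesn't fit there, it returns None.
Here the string doesn't start with a match, so the call returns None, and `bool(None)` is False.

False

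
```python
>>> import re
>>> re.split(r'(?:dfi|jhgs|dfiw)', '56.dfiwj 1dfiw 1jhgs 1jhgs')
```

`|` is ordered: at each position the engine commits to the first alternative that works.
Matches to split on: at [3:6] → 'dfi'; at [10:13] → 'dfi'; at [16:20] → 'jhgs'; at [22:26] → 'jhgs'.
Splitting on the pattern gives 5 pieces.

['56.', 'wj 1', 'w 1', ' 1', '']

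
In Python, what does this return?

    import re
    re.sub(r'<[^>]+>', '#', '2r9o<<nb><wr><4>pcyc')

Matches: at [4:9] → '<<nb>'; at [9:13] → '<wr>'; at [13:16] → '<4>'.
`sub` substitutes '#' at each match site.

'2r9o###pcyc'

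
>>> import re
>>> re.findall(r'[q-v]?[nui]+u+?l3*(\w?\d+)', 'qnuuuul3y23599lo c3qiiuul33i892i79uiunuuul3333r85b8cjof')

This matches optionally a character in [q-v], then one or more of one of [nui]; then one or more of the literal 'u' (lazy), then the literal 'l', then zero or more of the literal '3'; then optionally a word character, then one or more of a digit (captured).
Walking the string: at [0:14] match 'qnuuuul3y23599', group 1 = 'y23599'; at [19:31] match 'qiiuul33i892', group 1 = 'i892'; at [34:49] match 'uiunuuul3333r85', group 1 = 'r85'.
`findall` collects group 1 from each match (3 total).

['y23599', 'i892', 'r85']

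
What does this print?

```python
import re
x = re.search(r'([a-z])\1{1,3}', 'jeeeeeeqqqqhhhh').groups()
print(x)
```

The match spans [1:5] → 'eeee'.
Captured: group 1 = 'e'.

('e',)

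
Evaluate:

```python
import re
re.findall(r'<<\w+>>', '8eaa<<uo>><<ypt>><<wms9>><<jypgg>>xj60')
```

Walking the string: at [4:10] → '<<uo>>'; at [10:17] → '<<ypt>>'; at [17:25] → '<<wms9>>'; at [25:34] → '<<jypgg>>'.
Since nothing is captured, `findall` lists the 4 matched substrings directly.

['<<uo>>', '<<ypt>>', '<<wms9>>', '<<jypgg>>']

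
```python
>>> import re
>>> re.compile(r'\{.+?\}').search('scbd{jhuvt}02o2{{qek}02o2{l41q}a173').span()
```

Lazy quantifiers expand one character at a time until the remainder of the pattern can match.
The match spans [4:11] → '{jhuvt}'.

(4, 11)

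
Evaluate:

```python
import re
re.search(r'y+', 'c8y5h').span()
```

(2, 3)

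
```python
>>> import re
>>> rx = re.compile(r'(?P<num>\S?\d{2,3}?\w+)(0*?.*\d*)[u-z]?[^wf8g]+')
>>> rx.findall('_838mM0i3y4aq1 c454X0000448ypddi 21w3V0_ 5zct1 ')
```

The pattern matches optionally a non-whitespace character, then 2 to 3 of a digit (lazy), then one or more of a word character (captured as 'num'); then zero or more of the literal '0' (lazy), then zero or more of any character, then zero or more of a digit (captured); then optionally a character in [u-z], then one or more of any character except [wf8g].
2 groups means the one result is a tuple of 2 captured strings — 1 here.

[('_838mM0i3y4aq1', ' c454X0000448ypddi 21w3V0_ 5zct1')]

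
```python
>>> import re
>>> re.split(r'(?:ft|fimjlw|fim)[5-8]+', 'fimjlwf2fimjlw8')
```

Matches to split on: at [8:15] → 'fimjlw8'.
Splitting on the pattern gives 2 pieces.

['fimjlwf2', '']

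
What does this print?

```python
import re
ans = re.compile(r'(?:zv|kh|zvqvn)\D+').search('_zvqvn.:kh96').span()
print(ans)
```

`re.search` tries every starting position until one works.
The match spans [1:10] → 'zvqvn.:kh'.

(1, 10)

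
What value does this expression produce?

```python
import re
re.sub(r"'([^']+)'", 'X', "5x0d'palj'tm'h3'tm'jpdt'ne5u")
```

Matches: at [4:10] → "'palj'"; at [12:16] → "'h3'"; at [18:24] → "'jpdt'".
Each match is replaced by 'X'.

'5x0dXtmXtmXne5u'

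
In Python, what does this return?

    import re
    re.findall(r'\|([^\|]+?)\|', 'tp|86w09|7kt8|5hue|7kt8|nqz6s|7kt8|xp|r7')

['86w09', '5hue', 'nqz6s', 'xp']

`findall` collects group 1 from each match (4 total).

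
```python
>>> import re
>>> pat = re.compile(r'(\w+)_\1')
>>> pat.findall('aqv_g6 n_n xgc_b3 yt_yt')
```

After group 1 captures some text, `\1` only succeeds where that same text appears again.
One capturing group, so `findall` returns just the captured substring from each match — 2 in all.

['n', 'yt']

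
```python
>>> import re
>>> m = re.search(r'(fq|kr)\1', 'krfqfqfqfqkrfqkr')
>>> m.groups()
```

The backreference `\1` re-matches whatever the first group consumed, character for character.
`re.search` tries every starting position until one works.
The match spans [2:6] → 'fqfq'.
Captured: group 1 = 'fq'.

('fq',)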